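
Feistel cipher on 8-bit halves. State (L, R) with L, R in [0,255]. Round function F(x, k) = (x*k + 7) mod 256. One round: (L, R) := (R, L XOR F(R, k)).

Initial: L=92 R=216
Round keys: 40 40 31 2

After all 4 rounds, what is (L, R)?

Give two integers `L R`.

Round 1 (k=40): L=216 R=155
Round 2 (k=40): L=155 R=231
Round 3 (k=31): L=231 R=155
Round 4 (k=2): L=155 R=218

Answer: 155 218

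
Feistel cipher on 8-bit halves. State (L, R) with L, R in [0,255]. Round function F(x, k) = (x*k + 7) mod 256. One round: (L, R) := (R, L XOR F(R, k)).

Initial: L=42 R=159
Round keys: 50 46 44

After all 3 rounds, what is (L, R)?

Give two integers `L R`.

Round 1 (k=50): L=159 R=63
Round 2 (k=46): L=63 R=198
Round 3 (k=44): L=198 R=48

Answer: 198 48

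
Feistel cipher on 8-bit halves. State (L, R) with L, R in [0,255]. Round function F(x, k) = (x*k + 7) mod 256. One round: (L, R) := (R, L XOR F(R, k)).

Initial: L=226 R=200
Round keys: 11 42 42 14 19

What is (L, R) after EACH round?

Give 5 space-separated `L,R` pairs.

Round 1 (k=11): L=200 R=125
Round 2 (k=42): L=125 R=65
Round 3 (k=42): L=65 R=204
Round 4 (k=14): L=204 R=110
Round 5 (k=19): L=110 R=253

Answer: 200,125 125,65 65,204 204,110 110,253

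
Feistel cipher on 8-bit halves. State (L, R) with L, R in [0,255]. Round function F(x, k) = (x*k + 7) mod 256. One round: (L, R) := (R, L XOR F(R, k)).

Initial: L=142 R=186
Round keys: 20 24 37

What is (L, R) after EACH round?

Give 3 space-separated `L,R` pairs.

Answer: 186,1 1,165 165,225

Derivation:
Round 1 (k=20): L=186 R=1
Round 2 (k=24): L=1 R=165
Round 3 (k=37): L=165 R=225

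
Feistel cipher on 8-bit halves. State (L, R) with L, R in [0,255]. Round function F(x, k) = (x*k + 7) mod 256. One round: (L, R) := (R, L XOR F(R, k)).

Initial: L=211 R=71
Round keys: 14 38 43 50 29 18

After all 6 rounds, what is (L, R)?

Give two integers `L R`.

Round 1 (k=14): L=71 R=58
Round 2 (k=38): L=58 R=228
Round 3 (k=43): L=228 R=105
Round 4 (k=50): L=105 R=109
Round 5 (k=29): L=109 R=9
Round 6 (k=18): L=9 R=196

Answer: 9 196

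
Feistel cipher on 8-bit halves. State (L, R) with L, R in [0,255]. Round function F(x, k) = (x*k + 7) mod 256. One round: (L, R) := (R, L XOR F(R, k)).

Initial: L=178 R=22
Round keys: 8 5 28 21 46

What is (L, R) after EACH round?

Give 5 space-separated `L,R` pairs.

Answer: 22,5 5,54 54,234 234,15 15,83

Derivation:
Round 1 (k=8): L=22 R=5
Round 2 (k=5): L=5 R=54
Round 3 (k=28): L=54 R=234
Round 4 (k=21): L=234 R=15
Round 5 (k=46): L=15 R=83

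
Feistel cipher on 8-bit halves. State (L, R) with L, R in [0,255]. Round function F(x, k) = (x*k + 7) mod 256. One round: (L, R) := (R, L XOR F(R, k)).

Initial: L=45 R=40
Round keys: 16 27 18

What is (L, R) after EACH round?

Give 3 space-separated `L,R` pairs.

Round 1 (k=16): L=40 R=170
Round 2 (k=27): L=170 R=221
Round 3 (k=18): L=221 R=59

Answer: 40,170 170,221 221,59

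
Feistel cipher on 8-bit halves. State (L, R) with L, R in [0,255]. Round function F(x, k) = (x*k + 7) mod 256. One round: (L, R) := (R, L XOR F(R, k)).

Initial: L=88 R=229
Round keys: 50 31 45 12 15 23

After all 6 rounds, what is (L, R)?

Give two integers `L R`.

Answer: 120 31

Derivation:
Round 1 (k=50): L=229 R=153
Round 2 (k=31): L=153 R=107
Round 3 (k=45): L=107 R=79
Round 4 (k=12): L=79 R=208
Round 5 (k=15): L=208 R=120
Round 6 (k=23): L=120 R=31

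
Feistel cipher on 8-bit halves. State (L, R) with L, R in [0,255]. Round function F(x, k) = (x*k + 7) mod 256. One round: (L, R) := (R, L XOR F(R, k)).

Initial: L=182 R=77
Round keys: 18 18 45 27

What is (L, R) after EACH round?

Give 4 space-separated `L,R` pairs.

Round 1 (k=18): L=77 R=199
Round 2 (k=18): L=199 R=72
Round 3 (k=45): L=72 R=104
Round 4 (k=27): L=104 R=183

Answer: 77,199 199,72 72,104 104,183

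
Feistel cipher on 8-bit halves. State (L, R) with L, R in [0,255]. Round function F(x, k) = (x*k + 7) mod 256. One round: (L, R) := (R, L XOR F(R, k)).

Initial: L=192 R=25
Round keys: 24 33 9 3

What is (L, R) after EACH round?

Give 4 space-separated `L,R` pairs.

Answer: 25,159 159,159 159,1 1,149

Derivation:
Round 1 (k=24): L=25 R=159
Round 2 (k=33): L=159 R=159
Round 3 (k=9): L=159 R=1
Round 4 (k=3): L=1 R=149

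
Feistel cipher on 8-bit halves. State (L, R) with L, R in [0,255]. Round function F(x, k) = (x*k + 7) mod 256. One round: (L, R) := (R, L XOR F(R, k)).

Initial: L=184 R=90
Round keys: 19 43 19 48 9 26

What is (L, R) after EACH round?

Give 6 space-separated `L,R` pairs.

Answer: 90,13 13,108 108,6 6,75 75,172 172,52

Derivation:
Round 1 (k=19): L=90 R=13
Round 2 (k=43): L=13 R=108
Round 3 (k=19): L=108 R=6
Round 4 (k=48): L=6 R=75
Round 5 (k=9): L=75 R=172
Round 6 (k=26): L=172 R=52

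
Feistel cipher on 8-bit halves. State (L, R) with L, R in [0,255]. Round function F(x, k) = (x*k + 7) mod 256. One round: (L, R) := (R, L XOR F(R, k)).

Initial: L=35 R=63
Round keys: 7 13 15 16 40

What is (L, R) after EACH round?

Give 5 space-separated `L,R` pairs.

Answer: 63,227 227,177 177,133 133,230 230,114

Derivation:
Round 1 (k=7): L=63 R=227
Round 2 (k=13): L=227 R=177
Round 3 (k=15): L=177 R=133
Round 4 (k=16): L=133 R=230
Round 5 (k=40): L=230 R=114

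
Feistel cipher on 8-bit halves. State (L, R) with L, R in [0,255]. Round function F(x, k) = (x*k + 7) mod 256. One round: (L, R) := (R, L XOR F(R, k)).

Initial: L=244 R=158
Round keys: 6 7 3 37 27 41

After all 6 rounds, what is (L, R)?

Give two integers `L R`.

Round 1 (k=6): L=158 R=79
Round 2 (k=7): L=79 R=174
Round 3 (k=3): L=174 R=94
Round 4 (k=37): L=94 R=51
Round 5 (k=27): L=51 R=54
Round 6 (k=41): L=54 R=158

Answer: 54 158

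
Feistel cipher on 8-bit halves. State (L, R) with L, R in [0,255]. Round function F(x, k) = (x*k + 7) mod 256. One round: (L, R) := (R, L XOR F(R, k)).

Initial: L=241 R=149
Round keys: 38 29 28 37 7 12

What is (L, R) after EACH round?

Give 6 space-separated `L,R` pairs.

Round 1 (k=38): L=149 R=212
Round 2 (k=29): L=212 R=158
Round 3 (k=28): L=158 R=155
Round 4 (k=37): L=155 R=240
Round 5 (k=7): L=240 R=12
Round 6 (k=12): L=12 R=103

Answer: 149,212 212,158 158,155 155,240 240,12 12,103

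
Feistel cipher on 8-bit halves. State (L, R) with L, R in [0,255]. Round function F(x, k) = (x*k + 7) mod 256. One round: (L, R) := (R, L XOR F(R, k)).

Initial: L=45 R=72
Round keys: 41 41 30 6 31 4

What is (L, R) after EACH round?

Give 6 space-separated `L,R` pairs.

Round 1 (k=41): L=72 R=162
Round 2 (k=41): L=162 R=177
Round 3 (k=30): L=177 R=103
Round 4 (k=6): L=103 R=192
Round 5 (k=31): L=192 R=32
Round 6 (k=4): L=32 R=71

Answer: 72,162 162,177 177,103 103,192 192,32 32,71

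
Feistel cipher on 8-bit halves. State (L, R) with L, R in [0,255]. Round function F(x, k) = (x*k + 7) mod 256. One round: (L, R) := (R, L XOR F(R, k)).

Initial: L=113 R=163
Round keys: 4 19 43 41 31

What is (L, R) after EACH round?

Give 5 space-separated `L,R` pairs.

Answer: 163,226 226,110 110,99 99,140 140,152

Derivation:
Round 1 (k=4): L=163 R=226
Round 2 (k=19): L=226 R=110
Round 3 (k=43): L=110 R=99
Round 4 (k=41): L=99 R=140
Round 5 (k=31): L=140 R=152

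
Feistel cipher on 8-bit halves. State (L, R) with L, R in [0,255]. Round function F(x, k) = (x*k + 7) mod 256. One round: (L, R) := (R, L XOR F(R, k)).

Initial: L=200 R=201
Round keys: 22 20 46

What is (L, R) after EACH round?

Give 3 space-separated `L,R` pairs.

Answer: 201,133 133,162 162,166

Derivation:
Round 1 (k=22): L=201 R=133
Round 2 (k=20): L=133 R=162
Round 3 (k=46): L=162 R=166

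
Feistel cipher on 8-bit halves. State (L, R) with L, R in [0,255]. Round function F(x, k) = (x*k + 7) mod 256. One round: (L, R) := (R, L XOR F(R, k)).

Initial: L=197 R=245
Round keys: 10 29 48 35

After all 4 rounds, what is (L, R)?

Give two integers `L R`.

Round 1 (k=10): L=245 R=92
Round 2 (k=29): L=92 R=134
Round 3 (k=48): L=134 R=123
Round 4 (k=35): L=123 R=94

Answer: 123 94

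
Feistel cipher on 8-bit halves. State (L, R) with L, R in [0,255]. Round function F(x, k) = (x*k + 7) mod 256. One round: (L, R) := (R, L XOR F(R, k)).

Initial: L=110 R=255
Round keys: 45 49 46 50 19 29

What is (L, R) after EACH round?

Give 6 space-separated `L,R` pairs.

Answer: 255,180 180,132 132,11 11,169 169,153 153,245

Derivation:
Round 1 (k=45): L=255 R=180
Round 2 (k=49): L=180 R=132
Round 3 (k=46): L=132 R=11
Round 4 (k=50): L=11 R=169
Round 5 (k=19): L=169 R=153
Round 6 (k=29): L=153 R=245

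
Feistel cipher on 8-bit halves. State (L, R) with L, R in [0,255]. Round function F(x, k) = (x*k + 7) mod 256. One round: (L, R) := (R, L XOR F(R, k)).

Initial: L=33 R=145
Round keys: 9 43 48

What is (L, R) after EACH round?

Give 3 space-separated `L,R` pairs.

Round 1 (k=9): L=145 R=1
Round 2 (k=43): L=1 R=163
Round 3 (k=48): L=163 R=150

Answer: 145,1 1,163 163,150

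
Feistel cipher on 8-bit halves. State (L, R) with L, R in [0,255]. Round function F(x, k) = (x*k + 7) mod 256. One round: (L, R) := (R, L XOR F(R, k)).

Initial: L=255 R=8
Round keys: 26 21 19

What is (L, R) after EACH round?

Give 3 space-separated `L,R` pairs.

Answer: 8,40 40,71 71,100

Derivation:
Round 1 (k=26): L=8 R=40
Round 2 (k=21): L=40 R=71
Round 3 (k=19): L=71 R=100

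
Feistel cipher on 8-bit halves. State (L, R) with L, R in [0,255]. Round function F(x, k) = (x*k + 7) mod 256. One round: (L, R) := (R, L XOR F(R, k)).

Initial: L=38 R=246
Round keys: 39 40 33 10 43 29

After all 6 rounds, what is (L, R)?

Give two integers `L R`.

Round 1 (k=39): L=246 R=167
Round 2 (k=40): L=167 R=233
Round 3 (k=33): L=233 R=183
Round 4 (k=10): L=183 R=196
Round 5 (k=43): L=196 R=68
Round 6 (k=29): L=68 R=127

Answer: 68 127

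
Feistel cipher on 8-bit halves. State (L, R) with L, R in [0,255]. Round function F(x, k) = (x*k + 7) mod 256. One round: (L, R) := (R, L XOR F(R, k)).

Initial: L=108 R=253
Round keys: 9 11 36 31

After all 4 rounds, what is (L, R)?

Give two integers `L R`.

Round 1 (k=9): L=253 R=128
Round 2 (k=11): L=128 R=122
Round 3 (k=36): L=122 R=175
Round 4 (k=31): L=175 R=66

Answer: 175 66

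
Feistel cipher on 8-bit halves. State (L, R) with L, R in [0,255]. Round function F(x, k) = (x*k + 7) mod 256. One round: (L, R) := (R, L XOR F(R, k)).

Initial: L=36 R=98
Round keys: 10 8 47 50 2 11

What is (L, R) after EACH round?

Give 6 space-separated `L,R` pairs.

Answer: 98,255 255,157 157,37 37,220 220,154 154,121

Derivation:
Round 1 (k=10): L=98 R=255
Round 2 (k=8): L=255 R=157
Round 3 (k=47): L=157 R=37
Round 4 (k=50): L=37 R=220
Round 5 (k=2): L=220 R=154
Round 6 (k=11): L=154 R=121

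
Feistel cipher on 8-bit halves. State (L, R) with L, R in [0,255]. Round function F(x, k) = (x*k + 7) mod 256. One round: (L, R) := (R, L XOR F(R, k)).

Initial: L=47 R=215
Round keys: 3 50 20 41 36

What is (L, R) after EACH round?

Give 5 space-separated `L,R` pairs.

Round 1 (k=3): L=215 R=163
Round 2 (k=50): L=163 R=10
Round 3 (k=20): L=10 R=108
Round 4 (k=41): L=108 R=89
Round 5 (k=36): L=89 R=231

Answer: 215,163 163,10 10,108 108,89 89,231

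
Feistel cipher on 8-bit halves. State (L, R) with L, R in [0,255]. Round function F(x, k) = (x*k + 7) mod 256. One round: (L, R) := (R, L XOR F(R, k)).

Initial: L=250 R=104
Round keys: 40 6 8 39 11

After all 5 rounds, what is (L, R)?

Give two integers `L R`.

Round 1 (k=40): L=104 R=189
Round 2 (k=6): L=189 R=29
Round 3 (k=8): L=29 R=82
Round 4 (k=39): L=82 R=152
Round 5 (k=11): L=152 R=221

Answer: 152 221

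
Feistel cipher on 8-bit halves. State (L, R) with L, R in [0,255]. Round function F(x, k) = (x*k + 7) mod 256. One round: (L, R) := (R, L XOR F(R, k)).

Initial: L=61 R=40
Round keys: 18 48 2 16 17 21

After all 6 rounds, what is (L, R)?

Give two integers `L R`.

Answer: 240 143

Derivation:
Round 1 (k=18): L=40 R=234
Round 2 (k=48): L=234 R=207
Round 3 (k=2): L=207 R=79
Round 4 (k=16): L=79 R=56
Round 5 (k=17): L=56 R=240
Round 6 (k=21): L=240 R=143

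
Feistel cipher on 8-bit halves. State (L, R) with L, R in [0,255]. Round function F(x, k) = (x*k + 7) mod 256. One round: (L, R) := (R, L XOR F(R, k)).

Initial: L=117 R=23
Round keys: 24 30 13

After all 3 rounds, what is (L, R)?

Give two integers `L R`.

Answer: 132 225

Derivation:
Round 1 (k=24): L=23 R=90
Round 2 (k=30): L=90 R=132
Round 3 (k=13): L=132 R=225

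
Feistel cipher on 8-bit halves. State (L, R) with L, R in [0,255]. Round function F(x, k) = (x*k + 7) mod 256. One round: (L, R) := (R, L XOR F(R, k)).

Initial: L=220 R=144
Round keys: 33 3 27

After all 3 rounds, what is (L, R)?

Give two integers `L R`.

Answer: 120 228

Derivation:
Round 1 (k=33): L=144 R=75
Round 2 (k=3): L=75 R=120
Round 3 (k=27): L=120 R=228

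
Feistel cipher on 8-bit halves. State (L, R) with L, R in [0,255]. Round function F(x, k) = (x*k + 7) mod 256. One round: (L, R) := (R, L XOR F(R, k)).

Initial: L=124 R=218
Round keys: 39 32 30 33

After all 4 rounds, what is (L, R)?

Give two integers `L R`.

Answer: 236 142

Derivation:
Round 1 (k=39): L=218 R=65
Round 2 (k=32): L=65 R=253
Round 3 (k=30): L=253 R=236
Round 4 (k=33): L=236 R=142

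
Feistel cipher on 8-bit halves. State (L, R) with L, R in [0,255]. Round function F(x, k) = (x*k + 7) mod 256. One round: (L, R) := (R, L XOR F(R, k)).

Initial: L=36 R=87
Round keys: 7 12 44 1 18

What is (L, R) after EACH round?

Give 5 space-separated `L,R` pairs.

Answer: 87,76 76,192 192,75 75,146 146,0

Derivation:
Round 1 (k=7): L=87 R=76
Round 2 (k=12): L=76 R=192
Round 3 (k=44): L=192 R=75
Round 4 (k=1): L=75 R=146
Round 5 (k=18): L=146 R=0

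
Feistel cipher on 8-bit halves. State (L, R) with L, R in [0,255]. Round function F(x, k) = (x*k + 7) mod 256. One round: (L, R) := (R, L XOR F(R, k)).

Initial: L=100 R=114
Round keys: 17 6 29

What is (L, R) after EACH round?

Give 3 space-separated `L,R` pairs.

Answer: 114,253 253,135 135,175

Derivation:
Round 1 (k=17): L=114 R=253
Round 2 (k=6): L=253 R=135
Round 3 (k=29): L=135 R=175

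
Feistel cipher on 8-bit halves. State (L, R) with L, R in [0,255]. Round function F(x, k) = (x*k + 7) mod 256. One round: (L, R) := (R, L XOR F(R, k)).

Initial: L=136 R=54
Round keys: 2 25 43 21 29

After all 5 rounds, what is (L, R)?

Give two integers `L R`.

Answer: 91 54

Derivation:
Round 1 (k=2): L=54 R=251
Round 2 (k=25): L=251 R=188
Round 3 (k=43): L=188 R=96
Round 4 (k=21): L=96 R=91
Round 5 (k=29): L=91 R=54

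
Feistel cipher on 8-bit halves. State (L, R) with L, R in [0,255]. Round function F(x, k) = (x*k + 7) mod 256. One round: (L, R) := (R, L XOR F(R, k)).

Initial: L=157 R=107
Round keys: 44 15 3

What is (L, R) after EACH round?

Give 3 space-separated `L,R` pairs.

Answer: 107,246 246,26 26,163

Derivation:
Round 1 (k=44): L=107 R=246
Round 2 (k=15): L=246 R=26
Round 3 (k=3): L=26 R=163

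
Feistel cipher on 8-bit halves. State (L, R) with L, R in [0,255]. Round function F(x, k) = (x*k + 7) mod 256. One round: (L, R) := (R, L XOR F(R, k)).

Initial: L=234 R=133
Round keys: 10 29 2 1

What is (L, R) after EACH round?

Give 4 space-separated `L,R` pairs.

Answer: 133,211 211,107 107,14 14,126

Derivation:
Round 1 (k=10): L=133 R=211
Round 2 (k=29): L=211 R=107
Round 3 (k=2): L=107 R=14
Round 4 (k=1): L=14 R=126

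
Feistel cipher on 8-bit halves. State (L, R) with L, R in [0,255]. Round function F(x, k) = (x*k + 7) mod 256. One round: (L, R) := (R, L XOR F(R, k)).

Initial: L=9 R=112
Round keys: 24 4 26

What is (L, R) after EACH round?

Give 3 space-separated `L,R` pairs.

Answer: 112,142 142,79 79,131

Derivation:
Round 1 (k=24): L=112 R=142
Round 2 (k=4): L=142 R=79
Round 3 (k=26): L=79 R=131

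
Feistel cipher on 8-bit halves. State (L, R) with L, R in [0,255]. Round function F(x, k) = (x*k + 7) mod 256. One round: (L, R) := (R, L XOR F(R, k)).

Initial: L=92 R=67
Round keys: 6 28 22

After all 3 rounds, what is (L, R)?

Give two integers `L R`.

Round 1 (k=6): L=67 R=197
Round 2 (k=28): L=197 R=208
Round 3 (k=22): L=208 R=34

Answer: 208 34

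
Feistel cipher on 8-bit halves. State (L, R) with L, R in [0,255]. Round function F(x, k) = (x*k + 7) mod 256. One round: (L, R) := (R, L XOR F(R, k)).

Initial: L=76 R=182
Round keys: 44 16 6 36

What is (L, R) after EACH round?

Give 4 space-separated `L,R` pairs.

Round 1 (k=44): L=182 R=3
Round 2 (k=16): L=3 R=129
Round 3 (k=6): L=129 R=14
Round 4 (k=36): L=14 R=126

Answer: 182,3 3,129 129,14 14,126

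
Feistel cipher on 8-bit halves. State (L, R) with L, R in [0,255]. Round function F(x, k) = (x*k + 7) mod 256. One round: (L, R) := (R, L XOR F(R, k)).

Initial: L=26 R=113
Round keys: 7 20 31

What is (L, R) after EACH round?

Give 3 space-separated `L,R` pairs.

Answer: 113,4 4,38 38,165

Derivation:
Round 1 (k=7): L=113 R=4
Round 2 (k=20): L=4 R=38
Round 3 (k=31): L=38 R=165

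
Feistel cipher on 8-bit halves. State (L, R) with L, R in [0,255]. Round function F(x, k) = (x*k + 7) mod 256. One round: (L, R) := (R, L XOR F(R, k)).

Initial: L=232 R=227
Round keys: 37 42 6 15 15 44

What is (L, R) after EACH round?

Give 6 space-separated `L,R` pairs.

Answer: 227,62 62,208 208,217 217,110 110,160 160,233

Derivation:
Round 1 (k=37): L=227 R=62
Round 2 (k=42): L=62 R=208
Round 3 (k=6): L=208 R=217
Round 4 (k=15): L=217 R=110
Round 5 (k=15): L=110 R=160
Round 6 (k=44): L=160 R=233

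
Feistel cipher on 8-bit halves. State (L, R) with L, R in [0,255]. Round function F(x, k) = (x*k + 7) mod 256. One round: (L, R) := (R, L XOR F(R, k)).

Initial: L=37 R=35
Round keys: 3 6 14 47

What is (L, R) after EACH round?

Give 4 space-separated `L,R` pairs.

Answer: 35,85 85,38 38,78 78,127

Derivation:
Round 1 (k=3): L=35 R=85
Round 2 (k=6): L=85 R=38
Round 3 (k=14): L=38 R=78
Round 4 (k=47): L=78 R=127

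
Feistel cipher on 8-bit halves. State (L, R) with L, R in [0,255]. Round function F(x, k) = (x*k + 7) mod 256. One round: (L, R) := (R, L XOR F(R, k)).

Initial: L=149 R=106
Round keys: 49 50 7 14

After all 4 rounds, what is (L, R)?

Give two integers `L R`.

Round 1 (k=49): L=106 R=196
Round 2 (k=50): L=196 R=37
Round 3 (k=7): L=37 R=206
Round 4 (k=14): L=206 R=110

Answer: 206 110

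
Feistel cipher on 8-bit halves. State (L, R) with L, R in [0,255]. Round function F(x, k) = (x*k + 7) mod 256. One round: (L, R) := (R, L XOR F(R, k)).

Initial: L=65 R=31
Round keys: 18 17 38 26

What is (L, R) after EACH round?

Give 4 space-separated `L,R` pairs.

Round 1 (k=18): L=31 R=116
Round 2 (k=17): L=116 R=164
Round 3 (k=38): L=164 R=43
Round 4 (k=26): L=43 R=193

Answer: 31,116 116,164 164,43 43,193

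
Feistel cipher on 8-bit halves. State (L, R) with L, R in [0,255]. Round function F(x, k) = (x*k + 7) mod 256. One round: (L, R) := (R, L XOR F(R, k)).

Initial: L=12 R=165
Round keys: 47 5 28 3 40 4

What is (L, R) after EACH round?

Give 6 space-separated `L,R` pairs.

Round 1 (k=47): L=165 R=94
Round 2 (k=5): L=94 R=120
Round 3 (k=28): L=120 R=121
Round 4 (k=3): L=121 R=10
Round 5 (k=40): L=10 R=238
Round 6 (k=4): L=238 R=181

Answer: 165,94 94,120 120,121 121,10 10,238 238,181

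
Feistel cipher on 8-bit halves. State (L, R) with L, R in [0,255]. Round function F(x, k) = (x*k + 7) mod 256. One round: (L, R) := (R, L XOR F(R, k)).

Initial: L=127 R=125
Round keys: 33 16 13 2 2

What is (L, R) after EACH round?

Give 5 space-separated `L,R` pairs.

Answer: 125,91 91,202 202,18 18,225 225,219

Derivation:
Round 1 (k=33): L=125 R=91
Round 2 (k=16): L=91 R=202
Round 3 (k=13): L=202 R=18
Round 4 (k=2): L=18 R=225
Round 5 (k=2): L=225 R=219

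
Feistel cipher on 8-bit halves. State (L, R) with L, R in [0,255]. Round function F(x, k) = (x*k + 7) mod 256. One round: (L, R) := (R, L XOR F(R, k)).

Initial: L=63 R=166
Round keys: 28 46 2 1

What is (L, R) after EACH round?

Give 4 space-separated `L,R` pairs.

Round 1 (k=28): L=166 R=16
Round 2 (k=46): L=16 R=65
Round 3 (k=2): L=65 R=153
Round 4 (k=1): L=153 R=225

Answer: 166,16 16,65 65,153 153,225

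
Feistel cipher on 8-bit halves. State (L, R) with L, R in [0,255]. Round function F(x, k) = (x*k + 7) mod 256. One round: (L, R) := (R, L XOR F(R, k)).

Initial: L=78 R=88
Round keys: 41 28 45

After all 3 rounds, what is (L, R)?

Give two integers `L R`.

Answer: 187 183

Derivation:
Round 1 (k=41): L=88 R=81
Round 2 (k=28): L=81 R=187
Round 3 (k=45): L=187 R=183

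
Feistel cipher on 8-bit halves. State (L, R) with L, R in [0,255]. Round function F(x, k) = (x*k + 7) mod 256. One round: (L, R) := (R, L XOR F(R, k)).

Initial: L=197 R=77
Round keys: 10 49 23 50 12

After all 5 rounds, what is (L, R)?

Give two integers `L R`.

Answer: 63 78

Derivation:
Round 1 (k=10): L=77 R=204
Round 2 (k=49): L=204 R=94
Round 3 (k=23): L=94 R=181
Round 4 (k=50): L=181 R=63
Round 5 (k=12): L=63 R=78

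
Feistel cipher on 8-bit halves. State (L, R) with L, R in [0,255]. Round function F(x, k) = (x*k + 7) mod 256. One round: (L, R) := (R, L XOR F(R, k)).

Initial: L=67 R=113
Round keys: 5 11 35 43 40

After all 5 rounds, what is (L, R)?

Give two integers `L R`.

Answer: 207 238

Derivation:
Round 1 (k=5): L=113 R=127
Round 2 (k=11): L=127 R=13
Round 3 (k=35): L=13 R=177
Round 4 (k=43): L=177 R=207
Round 5 (k=40): L=207 R=238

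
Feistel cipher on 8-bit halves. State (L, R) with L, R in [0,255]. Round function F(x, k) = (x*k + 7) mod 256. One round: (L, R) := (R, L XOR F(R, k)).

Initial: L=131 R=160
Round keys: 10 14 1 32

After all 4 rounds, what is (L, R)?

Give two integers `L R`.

Answer: 226 88

Derivation:
Round 1 (k=10): L=160 R=196
Round 2 (k=14): L=196 R=31
Round 3 (k=1): L=31 R=226
Round 4 (k=32): L=226 R=88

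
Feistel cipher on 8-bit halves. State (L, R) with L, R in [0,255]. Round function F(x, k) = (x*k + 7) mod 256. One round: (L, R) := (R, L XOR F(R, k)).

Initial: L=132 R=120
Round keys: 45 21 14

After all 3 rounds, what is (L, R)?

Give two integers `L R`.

Round 1 (k=45): L=120 R=155
Round 2 (k=21): L=155 R=198
Round 3 (k=14): L=198 R=64

Answer: 198 64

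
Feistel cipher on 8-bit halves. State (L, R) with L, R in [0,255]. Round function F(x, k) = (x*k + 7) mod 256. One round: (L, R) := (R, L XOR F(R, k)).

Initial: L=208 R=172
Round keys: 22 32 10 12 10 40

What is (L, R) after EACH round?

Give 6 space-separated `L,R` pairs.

Round 1 (k=22): L=172 R=31
Round 2 (k=32): L=31 R=75
Round 3 (k=10): L=75 R=234
Round 4 (k=12): L=234 R=180
Round 5 (k=10): L=180 R=229
Round 6 (k=40): L=229 R=123

Answer: 172,31 31,75 75,234 234,180 180,229 229,123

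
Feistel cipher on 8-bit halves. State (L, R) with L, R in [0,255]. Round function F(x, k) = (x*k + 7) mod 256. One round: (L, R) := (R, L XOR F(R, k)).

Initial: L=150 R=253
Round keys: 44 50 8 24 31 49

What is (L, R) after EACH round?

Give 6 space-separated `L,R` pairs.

Round 1 (k=44): L=253 R=21
Round 2 (k=50): L=21 R=220
Round 3 (k=8): L=220 R=242
Round 4 (k=24): L=242 R=107
Round 5 (k=31): L=107 R=14
Round 6 (k=49): L=14 R=222

Answer: 253,21 21,220 220,242 242,107 107,14 14,222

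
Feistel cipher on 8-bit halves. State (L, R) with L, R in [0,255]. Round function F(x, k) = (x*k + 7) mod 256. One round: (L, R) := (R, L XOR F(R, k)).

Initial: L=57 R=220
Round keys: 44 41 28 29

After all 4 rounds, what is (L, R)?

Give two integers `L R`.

Round 1 (k=44): L=220 R=238
Round 2 (k=41): L=238 R=249
Round 3 (k=28): L=249 R=173
Round 4 (k=29): L=173 R=89

Answer: 173 89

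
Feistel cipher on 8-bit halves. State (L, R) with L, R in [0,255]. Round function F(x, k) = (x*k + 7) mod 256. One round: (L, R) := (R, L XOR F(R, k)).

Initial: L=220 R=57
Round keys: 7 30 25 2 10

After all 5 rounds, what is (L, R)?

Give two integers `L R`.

Round 1 (k=7): L=57 R=74
Round 2 (k=30): L=74 R=138
Round 3 (k=25): L=138 R=203
Round 4 (k=2): L=203 R=23
Round 5 (k=10): L=23 R=38

Answer: 23 38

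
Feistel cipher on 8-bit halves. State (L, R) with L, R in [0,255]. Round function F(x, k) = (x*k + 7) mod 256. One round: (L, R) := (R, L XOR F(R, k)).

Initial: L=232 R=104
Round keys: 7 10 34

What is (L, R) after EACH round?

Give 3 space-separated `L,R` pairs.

Answer: 104,55 55,69 69,6

Derivation:
Round 1 (k=7): L=104 R=55
Round 2 (k=10): L=55 R=69
Round 3 (k=34): L=69 R=6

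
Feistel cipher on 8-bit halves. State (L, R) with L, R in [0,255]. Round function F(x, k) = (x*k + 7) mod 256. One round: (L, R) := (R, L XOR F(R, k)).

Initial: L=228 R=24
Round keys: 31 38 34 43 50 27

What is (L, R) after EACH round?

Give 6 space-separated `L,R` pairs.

Round 1 (k=31): L=24 R=11
Round 2 (k=38): L=11 R=177
Round 3 (k=34): L=177 R=130
Round 4 (k=43): L=130 R=108
Round 5 (k=50): L=108 R=157
Round 6 (k=27): L=157 R=250

Answer: 24,11 11,177 177,130 130,108 108,157 157,250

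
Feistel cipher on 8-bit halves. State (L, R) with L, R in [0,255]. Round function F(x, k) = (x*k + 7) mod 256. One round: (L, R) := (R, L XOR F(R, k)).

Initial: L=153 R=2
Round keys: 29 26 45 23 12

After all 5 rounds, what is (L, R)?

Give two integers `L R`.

Round 1 (k=29): L=2 R=216
Round 2 (k=26): L=216 R=245
Round 3 (k=45): L=245 R=192
Round 4 (k=23): L=192 R=178
Round 5 (k=12): L=178 R=159

Answer: 178 159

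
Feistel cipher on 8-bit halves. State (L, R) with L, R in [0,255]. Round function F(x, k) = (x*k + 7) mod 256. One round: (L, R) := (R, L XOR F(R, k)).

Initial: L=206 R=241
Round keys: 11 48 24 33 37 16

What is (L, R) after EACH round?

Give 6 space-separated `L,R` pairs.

Round 1 (k=11): L=241 R=172
Round 2 (k=48): L=172 R=182
Round 3 (k=24): L=182 R=187
Round 4 (k=33): L=187 R=148
Round 5 (k=37): L=148 R=208
Round 6 (k=16): L=208 R=147

Answer: 241,172 172,182 182,187 187,148 148,208 208,147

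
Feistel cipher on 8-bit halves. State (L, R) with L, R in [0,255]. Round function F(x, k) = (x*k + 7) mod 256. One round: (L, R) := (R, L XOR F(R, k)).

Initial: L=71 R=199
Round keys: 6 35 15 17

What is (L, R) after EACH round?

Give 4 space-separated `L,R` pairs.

Round 1 (k=6): L=199 R=246
Round 2 (k=35): L=246 R=110
Round 3 (k=15): L=110 R=143
Round 4 (k=17): L=143 R=232

Answer: 199,246 246,110 110,143 143,232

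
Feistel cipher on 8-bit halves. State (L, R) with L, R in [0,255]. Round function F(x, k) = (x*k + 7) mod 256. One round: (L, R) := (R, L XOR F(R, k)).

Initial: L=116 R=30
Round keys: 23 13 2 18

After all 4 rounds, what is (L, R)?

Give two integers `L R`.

Answer: 46 45

Derivation:
Round 1 (k=23): L=30 R=205
Round 2 (k=13): L=205 R=110
Round 3 (k=2): L=110 R=46
Round 4 (k=18): L=46 R=45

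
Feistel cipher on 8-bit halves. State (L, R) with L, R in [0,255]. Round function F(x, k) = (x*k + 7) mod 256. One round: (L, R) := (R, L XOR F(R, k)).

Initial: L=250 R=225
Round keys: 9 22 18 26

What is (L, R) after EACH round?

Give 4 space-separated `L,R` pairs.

Answer: 225,10 10,2 2,33 33,99

Derivation:
Round 1 (k=9): L=225 R=10
Round 2 (k=22): L=10 R=2
Round 3 (k=18): L=2 R=33
Round 4 (k=26): L=33 R=99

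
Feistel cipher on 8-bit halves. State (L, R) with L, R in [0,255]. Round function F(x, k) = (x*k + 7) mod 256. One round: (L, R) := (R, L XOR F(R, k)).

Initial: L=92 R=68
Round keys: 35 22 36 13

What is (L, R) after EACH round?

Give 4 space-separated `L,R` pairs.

Round 1 (k=35): L=68 R=15
Round 2 (k=22): L=15 R=21
Round 3 (k=36): L=21 R=244
Round 4 (k=13): L=244 R=126

Answer: 68,15 15,21 21,244 244,126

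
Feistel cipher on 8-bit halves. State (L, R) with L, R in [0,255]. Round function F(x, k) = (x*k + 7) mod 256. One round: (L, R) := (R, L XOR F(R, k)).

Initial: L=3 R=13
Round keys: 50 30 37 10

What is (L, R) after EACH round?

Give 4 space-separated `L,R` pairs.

Answer: 13,146 146,46 46,63 63,83

Derivation:
Round 1 (k=50): L=13 R=146
Round 2 (k=30): L=146 R=46
Round 3 (k=37): L=46 R=63
Round 4 (k=10): L=63 R=83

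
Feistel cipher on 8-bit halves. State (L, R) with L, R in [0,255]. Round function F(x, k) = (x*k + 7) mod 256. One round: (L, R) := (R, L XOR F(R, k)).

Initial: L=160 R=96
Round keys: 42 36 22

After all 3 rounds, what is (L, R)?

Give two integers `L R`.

Round 1 (k=42): L=96 R=103
Round 2 (k=36): L=103 R=227
Round 3 (k=22): L=227 R=238

Answer: 227 238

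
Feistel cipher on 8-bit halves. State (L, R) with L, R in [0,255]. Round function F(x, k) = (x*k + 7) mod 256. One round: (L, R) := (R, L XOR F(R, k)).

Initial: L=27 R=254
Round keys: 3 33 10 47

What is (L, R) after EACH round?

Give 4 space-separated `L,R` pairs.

Round 1 (k=3): L=254 R=26
Round 2 (k=33): L=26 R=159
Round 3 (k=10): L=159 R=39
Round 4 (k=47): L=39 R=175

Answer: 254,26 26,159 159,39 39,175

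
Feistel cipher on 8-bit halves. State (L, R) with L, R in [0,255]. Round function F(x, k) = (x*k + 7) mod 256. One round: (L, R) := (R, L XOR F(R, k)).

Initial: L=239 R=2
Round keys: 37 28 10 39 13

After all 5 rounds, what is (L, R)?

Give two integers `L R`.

Round 1 (k=37): L=2 R=190
Round 2 (k=28): L=190 R=205
Round 3 (k=10): L=205 R=183
Round 4 (k=39): L=183 R=37
Round 5 (k=13): L=37 R=95

Answer: 37 95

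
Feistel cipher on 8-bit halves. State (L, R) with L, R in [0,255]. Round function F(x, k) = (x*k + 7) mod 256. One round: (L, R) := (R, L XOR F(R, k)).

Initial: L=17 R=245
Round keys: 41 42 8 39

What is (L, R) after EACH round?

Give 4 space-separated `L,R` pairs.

Answer: 245,85 85,12 12,50 50,169

Derivation:
Round 1 (k=41): L=245 R=85
Round 2 (k=42): L=85 R=12
Round 3 (k=8): L=12 R=50
Round 4 (k=39): L=50 R=169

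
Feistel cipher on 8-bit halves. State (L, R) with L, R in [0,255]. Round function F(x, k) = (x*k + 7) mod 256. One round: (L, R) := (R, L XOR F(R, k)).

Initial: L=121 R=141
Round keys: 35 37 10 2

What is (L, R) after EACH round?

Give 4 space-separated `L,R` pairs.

Round 1 (k=35): L=141 R=55
Round 2 (k=37): L=55 R=119
Round 3 (k=10): L=119 R=154
Round 4 (k=2): L=154 R=76

Answer: 141,55 55,119 119,154 154,76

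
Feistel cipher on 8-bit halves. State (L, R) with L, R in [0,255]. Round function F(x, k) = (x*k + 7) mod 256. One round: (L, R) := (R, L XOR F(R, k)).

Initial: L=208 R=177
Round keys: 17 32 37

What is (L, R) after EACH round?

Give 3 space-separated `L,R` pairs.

Answer: 177,24 24,182 182,77

Derivation:
Round 1 (k=17): L=177 R=24
Round 2 (k=32): L=24 R=182
Round 3 (k=37): L=182 R=77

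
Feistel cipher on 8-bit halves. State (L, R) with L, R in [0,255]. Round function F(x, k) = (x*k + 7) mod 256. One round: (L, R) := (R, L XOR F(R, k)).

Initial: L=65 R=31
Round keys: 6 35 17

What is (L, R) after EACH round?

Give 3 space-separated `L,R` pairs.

Answer: 31,128 128,152 152,159

Derivation:
Round 1 (k=6): L=31 R=128
Round 2 (k=35): L=128 R=152
Round 3 (k=17): L=152 R=159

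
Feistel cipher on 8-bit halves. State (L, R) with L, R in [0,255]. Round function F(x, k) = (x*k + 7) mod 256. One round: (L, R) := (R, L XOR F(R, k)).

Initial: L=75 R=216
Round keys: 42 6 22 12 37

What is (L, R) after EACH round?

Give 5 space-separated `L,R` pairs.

Round 1 (k=42): L=216 R=60
Round 2 (k=6): L=60 R=183
Round 3 (k=22): L=183 R=253
Round 4 (k=12): L=253 R=84
Round 5 (k=37): L=84 R=214

Answer: 216,60 60,183 183,253 253,84 84,214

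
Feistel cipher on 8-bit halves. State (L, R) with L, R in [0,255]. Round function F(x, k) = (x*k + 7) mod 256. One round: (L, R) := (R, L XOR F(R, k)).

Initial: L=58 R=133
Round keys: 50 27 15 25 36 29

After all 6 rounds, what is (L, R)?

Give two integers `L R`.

Answer: 114 188

Derivation:
Round 1 (k=50): L=133 R=59
Round 2 (k=27): L=59 R=197
Round 3 (k=15): L=197 R=169
Round 4 (k=25): L=169 R=77
Round 5 (k=36): L=77 R=114
Round 6 (k=29): L=114 R=188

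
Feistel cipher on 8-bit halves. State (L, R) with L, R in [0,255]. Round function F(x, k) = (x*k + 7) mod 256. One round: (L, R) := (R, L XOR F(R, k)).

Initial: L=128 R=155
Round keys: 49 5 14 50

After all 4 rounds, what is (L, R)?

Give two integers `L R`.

Round 1 (k=49): L=155 R=50
Round 2 (k=5): L=50 R=154
Round 3 (k=14): L=154 R=65
Round 4 (k=50): L=65 R=35

Answer: 65 35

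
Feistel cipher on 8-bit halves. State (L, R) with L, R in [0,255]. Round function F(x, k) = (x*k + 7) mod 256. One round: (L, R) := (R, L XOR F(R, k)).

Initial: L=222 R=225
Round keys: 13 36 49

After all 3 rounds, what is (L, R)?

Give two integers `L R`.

Answer: 14 31

Derivation:
Round 1 (k=13): L=225 R=170
Round 2 (k=36): L=170 R=14
Round 3 (k=49): L=14 R=31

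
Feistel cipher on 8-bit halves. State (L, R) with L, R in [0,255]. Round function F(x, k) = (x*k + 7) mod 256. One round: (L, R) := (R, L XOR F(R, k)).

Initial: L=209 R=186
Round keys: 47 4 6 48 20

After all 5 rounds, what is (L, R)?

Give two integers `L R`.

Round 1 (k=47): L=186 R=252
Round 2 (k=4): L=252 R=77
Round 3 (k=6): L=77 R=41
Round 4 (k=48): L=41 R=250
Round 5 (k=20): L=250 R=166

Answer: 250 166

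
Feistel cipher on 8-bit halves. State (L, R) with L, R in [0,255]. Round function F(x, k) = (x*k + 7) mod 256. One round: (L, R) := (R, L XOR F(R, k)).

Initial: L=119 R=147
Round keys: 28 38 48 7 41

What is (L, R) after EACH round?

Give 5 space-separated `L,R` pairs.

Round 1 (k=28): L=147 R=108
Round 2 (k=38): L=108 R=156
Round 3 (k=48): L=156 R=43
Round 4 (k=7): L=43 R=168
Round 5 (k=41): L=168 R=196

Answer: 147,108 108,156 156,43 43,168 168,196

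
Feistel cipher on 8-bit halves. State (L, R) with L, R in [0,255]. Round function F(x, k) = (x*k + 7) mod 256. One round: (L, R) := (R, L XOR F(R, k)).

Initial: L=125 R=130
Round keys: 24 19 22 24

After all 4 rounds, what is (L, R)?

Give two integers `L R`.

Round 1 (k=24): L=130 R=74
Round 2 (k=19): L=74 R=7
Round 3 (k=22): L=7 R=235
Round 4 (k=24): L=235 R=8

Answer: 235 8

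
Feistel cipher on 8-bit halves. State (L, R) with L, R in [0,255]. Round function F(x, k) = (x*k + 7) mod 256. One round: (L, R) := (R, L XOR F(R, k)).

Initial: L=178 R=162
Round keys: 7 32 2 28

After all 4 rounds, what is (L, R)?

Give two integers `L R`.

Answer: 86 42

Derivation:
Round 1 (k=7): L=162 R=199
Round 2 (k=32): L=199 R=69
Round 3 (k=2): L=69 R=86
Round 4 (k=28): L=86 R=42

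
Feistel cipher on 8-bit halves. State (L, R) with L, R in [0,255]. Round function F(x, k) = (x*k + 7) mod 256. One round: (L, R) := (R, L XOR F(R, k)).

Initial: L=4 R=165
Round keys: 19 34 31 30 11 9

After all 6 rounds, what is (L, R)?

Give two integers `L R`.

Round 1 (k=19): L=165 R=66
Round 2 (k=34): L=66 R=110
Round 3 (k=31): L=110 R=27
Round 4 (k=30): L=27 R=95
Round 5 (k=11): L=95 R=7
Round 6 (k=9): L=7 R=25

Answer: 7 25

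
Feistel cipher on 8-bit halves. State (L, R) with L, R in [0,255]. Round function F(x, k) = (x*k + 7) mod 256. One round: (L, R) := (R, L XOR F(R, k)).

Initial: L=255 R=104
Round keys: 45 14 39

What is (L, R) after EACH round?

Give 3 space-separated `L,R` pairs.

Round 1 (k=45): L=104 R=176
Round 2 (k=14): L=176 R=207
Round 3 (k=39): L=207 R=32

Answer: 104,176 176,207 207,32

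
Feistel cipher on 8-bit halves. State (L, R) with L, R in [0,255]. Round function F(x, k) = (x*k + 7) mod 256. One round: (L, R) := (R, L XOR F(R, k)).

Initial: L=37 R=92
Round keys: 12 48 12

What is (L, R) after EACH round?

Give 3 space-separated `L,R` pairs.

Round 1 (k=12): L=92 R=114
Round 2 (k=48): L=114 R=59
Round 3 (k=12): L=59 R=185

Answer: 92,114 114,59 59,185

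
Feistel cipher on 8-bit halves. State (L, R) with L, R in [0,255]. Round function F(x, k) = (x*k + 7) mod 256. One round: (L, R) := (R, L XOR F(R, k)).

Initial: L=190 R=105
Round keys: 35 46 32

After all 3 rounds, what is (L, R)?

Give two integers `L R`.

Answer: 230 27

Derivation:
Round 1 (k=35): L=105 R=220
Round 2 (k=46): L=220 R=230
Round 3 (k=32): L=230 R=27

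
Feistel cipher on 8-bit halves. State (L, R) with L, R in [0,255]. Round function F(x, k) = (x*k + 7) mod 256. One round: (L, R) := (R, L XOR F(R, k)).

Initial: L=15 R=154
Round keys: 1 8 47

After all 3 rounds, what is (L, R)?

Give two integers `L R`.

Round 1 (k=1): L=154 R=174
Round 2 (k=8): L=174 R=237
Round 3 (k=47): L=237 R=36

Answer: 237 36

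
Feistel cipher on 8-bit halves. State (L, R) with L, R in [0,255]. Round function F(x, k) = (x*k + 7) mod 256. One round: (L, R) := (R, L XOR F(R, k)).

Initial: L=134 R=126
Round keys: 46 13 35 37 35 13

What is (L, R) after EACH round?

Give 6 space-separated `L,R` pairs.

Round 1 (k=46): L=126 R=45
Round 2 (k=13): L=45 R=46
Round 3 (k=35): L=46 R=124
Round 4 (k=37): L=124 R=221
Round 5 (k=35): L=221 R=66
Round 6 (k=13): L=66 R=188

Answer: 126,45 45,46 46,124 124,221 221,66 66,188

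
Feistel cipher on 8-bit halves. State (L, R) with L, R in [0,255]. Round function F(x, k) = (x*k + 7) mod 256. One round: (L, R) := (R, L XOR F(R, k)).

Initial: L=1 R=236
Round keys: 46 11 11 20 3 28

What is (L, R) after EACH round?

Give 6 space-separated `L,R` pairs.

Answer: 236,110 110,45 45,152 152,202 202,253 253,121

Derivation:
Round 1 (k=46): L=236 R=110
Round 2 (k=11): L=110 R=45
Round 3 (k=11): L=45 R=152
Round 4 (k=20): L=152 R=202
Round 5 (k=3): L=202 R=253
Round 6 (k=28): L=253 R=121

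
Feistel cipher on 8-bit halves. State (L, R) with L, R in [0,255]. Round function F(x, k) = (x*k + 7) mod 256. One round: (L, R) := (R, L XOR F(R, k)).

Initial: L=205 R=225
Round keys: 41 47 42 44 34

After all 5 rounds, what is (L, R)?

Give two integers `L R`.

Answer: 156 87

Derivation:
Round 1 (k=41): L=225 R=221
Round 2 (k=47): L=221 R=123
Round 3 (k=42): L=123 R=232
Round 4 (k=44): L=232 R=156
Round 5 (k=34): L=156 R=87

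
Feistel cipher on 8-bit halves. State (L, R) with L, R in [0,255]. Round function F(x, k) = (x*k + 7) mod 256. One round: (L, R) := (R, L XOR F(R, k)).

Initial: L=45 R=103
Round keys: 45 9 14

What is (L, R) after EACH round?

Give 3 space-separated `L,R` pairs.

Round 1 (k=45): L=103 R=15
Round 2 (k=9): L=15 R=233
Round 3 (k=14): L=233 R=202

Answer: 103,15 15,233 233,202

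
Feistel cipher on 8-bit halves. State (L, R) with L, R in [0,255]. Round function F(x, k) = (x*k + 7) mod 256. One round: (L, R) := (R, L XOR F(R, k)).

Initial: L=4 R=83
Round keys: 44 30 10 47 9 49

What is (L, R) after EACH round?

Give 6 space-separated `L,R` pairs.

Round 1 (k=44): L=83 R=79
Round 2 (k=30): L=79 R=26
Round 3 (k=10): L=26 R=68
Round 4 (k=47): L=68 R=153
Round 5 (k=9): L=153 R=44
Round 6 (k=49): L=44 R=234

Answer: 83,79 79,26 26,68 68,153 153,44 44,234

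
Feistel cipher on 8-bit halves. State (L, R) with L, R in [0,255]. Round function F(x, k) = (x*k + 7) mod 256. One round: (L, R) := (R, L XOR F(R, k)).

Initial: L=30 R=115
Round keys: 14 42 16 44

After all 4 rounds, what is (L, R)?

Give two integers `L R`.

Answer: 168 105

Derivation:
Round 1 (k=14): L=115 R=79
Round 2 (k=42): L=79 R=142
Round 3 (k=16): L=142 R=168
Round 4 (k=44): L=168 R=105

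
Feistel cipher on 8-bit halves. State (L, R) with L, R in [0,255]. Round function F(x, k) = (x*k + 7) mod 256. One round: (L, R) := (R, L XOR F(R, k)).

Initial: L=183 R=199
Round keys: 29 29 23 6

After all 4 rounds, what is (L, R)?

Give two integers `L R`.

Round 1 (k=29): L=199 R=37
Round 2 (k=29): L=37 R=255
Round 3 (k=23): L=255 R=213
Round 4 (k=6): L=213 R=250

Answer: 213 250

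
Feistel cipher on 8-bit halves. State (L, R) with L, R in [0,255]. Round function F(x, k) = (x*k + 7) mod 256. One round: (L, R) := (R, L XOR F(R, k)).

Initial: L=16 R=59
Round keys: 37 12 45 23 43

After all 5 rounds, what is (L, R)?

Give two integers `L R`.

Answer: 254 228

Derivation:
Round 1 (k=37): L=59 R=158
Round 2 (k=12): L=158 R=84
Round 3 (k=45): L=84 R=85
Round 4 (k=23): L=85 R=254
Round 5 (k=43): L=254 R=228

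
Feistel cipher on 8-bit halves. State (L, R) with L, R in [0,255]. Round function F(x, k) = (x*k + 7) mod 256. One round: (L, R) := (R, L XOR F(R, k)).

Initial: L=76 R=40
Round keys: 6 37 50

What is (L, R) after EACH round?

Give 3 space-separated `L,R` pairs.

Answer: 40,187 187,38 38,200

Derivation:
Round 1 (k=6): L=40 R=187
Round 2 (k=37): L=187 R=38
Round 3 (k=50): L=38 R=200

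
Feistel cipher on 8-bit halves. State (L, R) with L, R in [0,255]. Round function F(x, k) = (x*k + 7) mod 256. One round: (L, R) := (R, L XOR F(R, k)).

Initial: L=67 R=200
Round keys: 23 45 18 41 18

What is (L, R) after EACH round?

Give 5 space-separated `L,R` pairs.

Round 1 (k=23): L=200 R=188
Round 2 (k=45): L=188 R=219
Round 3 (k=18): L=219 R=209
Round 4 (k=41): L=209 R=91
Round 5 (k=18): L=91 R=188

Answer: 200,188 188,219 219,209 209,91 91,188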